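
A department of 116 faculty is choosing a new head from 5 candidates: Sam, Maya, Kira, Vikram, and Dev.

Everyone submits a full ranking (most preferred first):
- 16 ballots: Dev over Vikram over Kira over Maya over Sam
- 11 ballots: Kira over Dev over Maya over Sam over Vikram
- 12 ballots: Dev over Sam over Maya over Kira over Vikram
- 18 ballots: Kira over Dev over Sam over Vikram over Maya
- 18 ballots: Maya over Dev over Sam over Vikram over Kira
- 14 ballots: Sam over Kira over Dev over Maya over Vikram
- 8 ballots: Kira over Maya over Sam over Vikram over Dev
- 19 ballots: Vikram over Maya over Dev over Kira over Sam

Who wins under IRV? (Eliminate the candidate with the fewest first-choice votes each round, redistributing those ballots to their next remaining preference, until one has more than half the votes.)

Round 1: Sam 14, Maya 18, Kira 37, Vikram 19, Dev 28. Sam eliminated.
Round 2: Maya 18, Kira 51, Vikram 19, Dev 28. Maya eliminated.
Round 3: Kira 51, Vikram 19, Dev 46. Vikram eliminated.
Round 4: Kira 51, Dev 65. Dev has a majority (≥59).

Dev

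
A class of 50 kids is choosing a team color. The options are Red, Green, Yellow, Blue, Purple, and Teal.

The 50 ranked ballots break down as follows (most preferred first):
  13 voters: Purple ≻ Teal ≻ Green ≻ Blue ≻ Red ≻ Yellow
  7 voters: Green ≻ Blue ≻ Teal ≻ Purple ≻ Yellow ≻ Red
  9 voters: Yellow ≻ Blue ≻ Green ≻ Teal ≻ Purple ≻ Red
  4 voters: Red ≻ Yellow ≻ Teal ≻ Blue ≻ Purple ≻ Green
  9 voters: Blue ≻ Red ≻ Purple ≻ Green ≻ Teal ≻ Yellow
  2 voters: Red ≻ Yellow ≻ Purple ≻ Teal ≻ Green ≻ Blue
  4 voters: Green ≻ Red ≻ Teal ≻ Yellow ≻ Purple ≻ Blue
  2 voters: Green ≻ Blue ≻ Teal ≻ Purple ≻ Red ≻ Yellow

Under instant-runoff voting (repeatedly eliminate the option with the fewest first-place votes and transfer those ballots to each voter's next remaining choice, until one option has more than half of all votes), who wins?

Round 1: Red 6, Green 13, Yellow 9, Blue 9, Purple 13, Teal 0. Teal eliminated.
Round 2: Red 6, Green 13, Yellow 9, Blue 9, Purple 13. Red eliminated.
Round 3: Green 13, Yellow 15, Blue 9, Purple 13. Blue eliminated.
Round 4: Green 13, Yellow 15, Purple 22. Green eliminated.
Round 5: Yellow 19, Purple 31. Purple has a majority (≥26).

Purple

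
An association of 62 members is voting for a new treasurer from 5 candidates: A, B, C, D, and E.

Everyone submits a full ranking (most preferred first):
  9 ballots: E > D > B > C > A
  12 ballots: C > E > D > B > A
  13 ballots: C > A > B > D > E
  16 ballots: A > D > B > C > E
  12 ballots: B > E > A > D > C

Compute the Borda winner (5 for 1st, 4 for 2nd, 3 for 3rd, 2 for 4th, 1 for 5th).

B

A: 9×1 + 12×1 + 13×4 + 16×5 + 12×3 = 189
B: 9×3 + 12×2 + 13×3 + 16×3 + 12×5 = 198
C: 9×2 + 12×5 + 13×5 + 16×2 + 12×1 = 187
D: 9×4 + 12×3 + 13×2 + 16×4 + 12×2 = 186
E: 9×5 + 12×4 + 13×1 + 16×1 + 12×4 = 170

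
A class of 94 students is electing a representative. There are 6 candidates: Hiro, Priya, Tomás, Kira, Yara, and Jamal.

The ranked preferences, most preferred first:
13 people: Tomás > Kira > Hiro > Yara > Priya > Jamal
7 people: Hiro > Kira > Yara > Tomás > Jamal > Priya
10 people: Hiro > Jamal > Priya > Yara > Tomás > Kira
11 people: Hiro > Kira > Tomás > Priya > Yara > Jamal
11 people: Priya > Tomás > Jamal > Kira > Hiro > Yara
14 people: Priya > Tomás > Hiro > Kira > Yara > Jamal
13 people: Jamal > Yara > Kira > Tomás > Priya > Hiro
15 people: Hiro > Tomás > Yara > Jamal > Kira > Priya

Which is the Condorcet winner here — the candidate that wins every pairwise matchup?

Tomás vs Hiro: 51–43
Tomás vs Priya: 59–35
Tomás vs Kira: 63–31
Tomás vs Yara: 64–30
Tomás vs Jamal: 71–23
Tomás beats every other candidate.

Tomás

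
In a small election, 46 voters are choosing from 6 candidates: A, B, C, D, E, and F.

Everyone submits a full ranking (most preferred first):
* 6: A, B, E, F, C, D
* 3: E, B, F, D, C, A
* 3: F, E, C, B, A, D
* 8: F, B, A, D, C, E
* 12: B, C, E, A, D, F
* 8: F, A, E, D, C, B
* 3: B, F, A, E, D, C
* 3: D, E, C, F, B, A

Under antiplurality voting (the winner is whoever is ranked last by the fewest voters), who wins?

Last-place votes: A 6, B 8, C 3, D 9, E 8, F 12.

C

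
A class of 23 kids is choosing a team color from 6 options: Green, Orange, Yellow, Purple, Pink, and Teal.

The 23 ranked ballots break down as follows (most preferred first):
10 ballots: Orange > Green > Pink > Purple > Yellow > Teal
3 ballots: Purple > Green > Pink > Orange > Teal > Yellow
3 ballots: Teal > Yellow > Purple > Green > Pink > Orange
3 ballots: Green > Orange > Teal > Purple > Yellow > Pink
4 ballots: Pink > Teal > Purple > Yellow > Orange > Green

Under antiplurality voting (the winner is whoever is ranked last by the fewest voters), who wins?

Last-place votes: Green 4, Orange 3, Yellow 3, Purple 0, Pink 3, Teal 10.

Purple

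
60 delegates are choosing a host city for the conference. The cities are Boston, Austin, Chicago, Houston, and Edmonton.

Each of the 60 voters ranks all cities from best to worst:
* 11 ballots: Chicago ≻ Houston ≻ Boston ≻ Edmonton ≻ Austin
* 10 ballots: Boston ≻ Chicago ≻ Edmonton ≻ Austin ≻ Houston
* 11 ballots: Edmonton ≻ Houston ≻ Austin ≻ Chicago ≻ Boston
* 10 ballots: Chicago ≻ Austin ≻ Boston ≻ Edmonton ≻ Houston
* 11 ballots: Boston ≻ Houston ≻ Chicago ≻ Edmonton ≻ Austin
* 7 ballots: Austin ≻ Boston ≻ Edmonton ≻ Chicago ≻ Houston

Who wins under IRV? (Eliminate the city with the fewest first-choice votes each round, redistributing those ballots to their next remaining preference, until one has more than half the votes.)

Round 1: Boston 21, Austin 7, Chicago 21, Houston 0, Edmonton 11. Houston eliminated.
Round 2: Boston 21, Austin 7, Chicago 21, Edmonton 11. Austin eliminated.
Round 3: Boston 28, Chicago 21, Edmonton 11. Edmonton eliminated.
Round 4: Boston 28, Chicago 32. Chicago has a majority (≥31).

Chicago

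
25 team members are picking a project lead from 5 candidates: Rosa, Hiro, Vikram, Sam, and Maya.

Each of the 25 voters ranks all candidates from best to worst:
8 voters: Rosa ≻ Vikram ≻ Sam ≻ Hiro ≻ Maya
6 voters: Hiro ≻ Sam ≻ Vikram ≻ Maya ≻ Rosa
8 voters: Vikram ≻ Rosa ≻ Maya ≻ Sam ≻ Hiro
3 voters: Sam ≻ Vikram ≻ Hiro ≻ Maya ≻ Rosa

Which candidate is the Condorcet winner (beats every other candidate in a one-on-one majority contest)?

Vikram

Vikram vs Rosa: 17–8
Vikram vs Hiro: 19–6
Vikram vs Sam: 16–9
Vikram vs Maya: 25–0
Vikram beats every other candidate.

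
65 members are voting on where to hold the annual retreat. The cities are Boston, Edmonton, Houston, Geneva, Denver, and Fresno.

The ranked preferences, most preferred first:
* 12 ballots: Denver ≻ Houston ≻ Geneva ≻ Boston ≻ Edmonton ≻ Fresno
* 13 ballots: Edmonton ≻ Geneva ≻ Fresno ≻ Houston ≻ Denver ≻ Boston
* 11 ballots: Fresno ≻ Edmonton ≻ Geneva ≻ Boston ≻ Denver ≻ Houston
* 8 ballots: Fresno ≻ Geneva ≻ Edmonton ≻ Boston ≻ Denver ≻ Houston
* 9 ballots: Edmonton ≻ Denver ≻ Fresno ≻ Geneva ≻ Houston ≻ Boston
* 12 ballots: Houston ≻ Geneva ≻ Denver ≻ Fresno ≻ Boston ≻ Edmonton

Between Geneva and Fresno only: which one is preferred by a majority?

Geneva

Geneva is ranked above Fresno on 37 ballots; Fresno above Geneva on 28.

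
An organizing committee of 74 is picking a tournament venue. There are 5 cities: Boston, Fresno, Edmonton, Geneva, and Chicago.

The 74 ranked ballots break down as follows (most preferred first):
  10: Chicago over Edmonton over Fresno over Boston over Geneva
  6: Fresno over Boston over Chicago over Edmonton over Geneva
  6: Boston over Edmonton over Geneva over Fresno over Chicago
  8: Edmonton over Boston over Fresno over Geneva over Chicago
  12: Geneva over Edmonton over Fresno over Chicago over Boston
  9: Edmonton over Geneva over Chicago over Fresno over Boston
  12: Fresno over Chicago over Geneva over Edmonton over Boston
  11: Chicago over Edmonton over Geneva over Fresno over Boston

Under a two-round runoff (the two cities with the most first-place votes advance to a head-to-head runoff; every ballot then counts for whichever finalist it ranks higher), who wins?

Fresno

Round 1 first-place votes: Boston 6, Fresno 18, Edmonton 17, Geneva 12, Chicago 21. Chicago and Fresno advance.
Runoff: Chicago is ranked above Fresno on 30 ballots, Fresno above Chicago on 44.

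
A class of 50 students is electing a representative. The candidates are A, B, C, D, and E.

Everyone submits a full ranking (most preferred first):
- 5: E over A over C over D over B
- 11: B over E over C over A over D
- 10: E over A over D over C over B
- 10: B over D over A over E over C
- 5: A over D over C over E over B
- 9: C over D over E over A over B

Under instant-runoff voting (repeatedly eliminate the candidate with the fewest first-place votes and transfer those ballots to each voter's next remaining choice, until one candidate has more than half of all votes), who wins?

E

Round 1: A 5, B 21, C 9, D 0, E 15. D eliminated.
Round 2: A 5, B 21, C 9, E 15. A eliminated.
Round 3: B 21, C 14, E 15. C eliminated.
Round 4: B 21, E 29. E has a majority (≥26).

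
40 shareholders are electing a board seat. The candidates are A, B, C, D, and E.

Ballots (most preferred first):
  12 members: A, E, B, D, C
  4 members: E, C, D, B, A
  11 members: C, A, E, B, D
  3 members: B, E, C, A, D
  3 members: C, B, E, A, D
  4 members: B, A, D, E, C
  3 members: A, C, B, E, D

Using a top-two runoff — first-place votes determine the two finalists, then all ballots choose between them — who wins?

Round 1 first-place votes: A 15, B 7, C 14, D 0, E 4. A and C advance.
Runoff: A is ranked above C on 19 ballots, C above A on 21.

C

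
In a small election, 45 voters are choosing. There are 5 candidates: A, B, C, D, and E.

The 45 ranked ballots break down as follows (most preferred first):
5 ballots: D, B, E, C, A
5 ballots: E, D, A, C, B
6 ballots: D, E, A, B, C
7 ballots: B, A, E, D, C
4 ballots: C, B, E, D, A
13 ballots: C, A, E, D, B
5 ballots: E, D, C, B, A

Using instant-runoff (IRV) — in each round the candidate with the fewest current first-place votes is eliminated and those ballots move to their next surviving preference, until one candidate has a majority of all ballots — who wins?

Round 1: A 0, B 7, C 17, D 11, E 10. A eliminated.
Round 2: B 7, C 17, D 11, E 10. B eliminated.
Round 3: C 17, D 11, E 17. D eliminated.
Round 4: C 17, E 28. E has a majority (≥23).

E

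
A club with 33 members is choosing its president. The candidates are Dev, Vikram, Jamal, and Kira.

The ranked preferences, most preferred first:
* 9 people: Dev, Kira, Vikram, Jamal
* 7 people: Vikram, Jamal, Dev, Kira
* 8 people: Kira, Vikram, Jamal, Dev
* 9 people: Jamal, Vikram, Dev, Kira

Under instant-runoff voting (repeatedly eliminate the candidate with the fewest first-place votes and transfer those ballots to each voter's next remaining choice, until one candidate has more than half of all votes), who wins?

Jamal

Round 1: Dev 9, Vikram 7, Jamal 9, Kira 8. Vikram eliminated.
Round 2: Dev 9, Jamal 16, Kira 8. Kira eliminated.
Round 3: Dev 9, Jamal 24. Jamal has a majority (≥17).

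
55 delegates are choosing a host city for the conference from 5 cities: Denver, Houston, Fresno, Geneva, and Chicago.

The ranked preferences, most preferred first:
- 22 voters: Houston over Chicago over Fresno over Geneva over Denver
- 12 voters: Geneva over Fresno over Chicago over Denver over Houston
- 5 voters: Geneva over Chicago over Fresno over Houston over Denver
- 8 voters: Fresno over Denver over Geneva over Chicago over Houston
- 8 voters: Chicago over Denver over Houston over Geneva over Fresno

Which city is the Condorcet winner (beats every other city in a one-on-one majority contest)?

Chicago vs Denver: 47–8
Chicago vs Houston: 33–22
Chicago vs Fresno: 35–20
Chicago vs Geneva: 30–25
Chicago beats every other city.

Chicago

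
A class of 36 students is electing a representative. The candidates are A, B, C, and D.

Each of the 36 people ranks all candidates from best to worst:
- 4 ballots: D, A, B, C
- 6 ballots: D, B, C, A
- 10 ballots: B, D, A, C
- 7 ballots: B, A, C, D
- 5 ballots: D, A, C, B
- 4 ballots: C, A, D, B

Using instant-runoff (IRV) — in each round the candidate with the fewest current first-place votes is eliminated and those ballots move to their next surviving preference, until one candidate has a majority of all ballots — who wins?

Round 1: A 0, B 17, C 4, D 15. A eliminated.
Round 2: B 17, C 4, D 15. C eliminated.
Round 3: B 17, D 19. D has a majority (≥19).

D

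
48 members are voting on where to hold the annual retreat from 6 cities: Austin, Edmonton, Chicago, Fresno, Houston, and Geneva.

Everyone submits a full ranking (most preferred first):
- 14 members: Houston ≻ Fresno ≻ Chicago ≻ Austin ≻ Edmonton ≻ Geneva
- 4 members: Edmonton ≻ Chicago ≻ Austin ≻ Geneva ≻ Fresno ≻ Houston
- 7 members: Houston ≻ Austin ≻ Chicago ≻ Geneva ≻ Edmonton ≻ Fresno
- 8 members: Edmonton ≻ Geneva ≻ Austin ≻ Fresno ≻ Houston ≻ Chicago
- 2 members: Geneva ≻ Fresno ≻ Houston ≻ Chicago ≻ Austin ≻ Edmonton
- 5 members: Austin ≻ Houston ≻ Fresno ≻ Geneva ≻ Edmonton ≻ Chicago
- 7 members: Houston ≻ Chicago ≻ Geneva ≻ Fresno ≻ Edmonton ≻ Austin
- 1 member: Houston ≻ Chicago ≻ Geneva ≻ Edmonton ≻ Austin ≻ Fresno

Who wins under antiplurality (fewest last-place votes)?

Last-place votes: Austin 7, Edmonton 2, Chicago 13, Fresno 8, Houston 4, Geneva 14.

Edmonton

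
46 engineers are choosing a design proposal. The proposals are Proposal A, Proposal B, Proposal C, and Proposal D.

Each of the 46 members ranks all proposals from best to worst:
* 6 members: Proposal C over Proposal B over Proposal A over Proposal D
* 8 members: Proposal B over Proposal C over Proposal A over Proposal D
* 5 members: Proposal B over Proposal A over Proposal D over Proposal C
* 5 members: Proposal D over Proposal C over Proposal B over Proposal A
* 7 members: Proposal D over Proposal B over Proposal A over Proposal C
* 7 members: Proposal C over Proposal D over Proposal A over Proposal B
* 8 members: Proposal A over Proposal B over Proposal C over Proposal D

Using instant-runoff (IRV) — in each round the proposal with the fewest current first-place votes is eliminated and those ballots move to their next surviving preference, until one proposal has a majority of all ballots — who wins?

Round 1: Proposal A 8, Proposal B 13, Proposal C 13, Proposal D 12. Proposal A eliminated.
Round 2: Proposal B 21, Proposal C 13, Proposal D 12. Proposal D eliminated.
Round 3: Proposal B 28, Proposal C 18. Proposal B has a majority (≥24).

Proposal B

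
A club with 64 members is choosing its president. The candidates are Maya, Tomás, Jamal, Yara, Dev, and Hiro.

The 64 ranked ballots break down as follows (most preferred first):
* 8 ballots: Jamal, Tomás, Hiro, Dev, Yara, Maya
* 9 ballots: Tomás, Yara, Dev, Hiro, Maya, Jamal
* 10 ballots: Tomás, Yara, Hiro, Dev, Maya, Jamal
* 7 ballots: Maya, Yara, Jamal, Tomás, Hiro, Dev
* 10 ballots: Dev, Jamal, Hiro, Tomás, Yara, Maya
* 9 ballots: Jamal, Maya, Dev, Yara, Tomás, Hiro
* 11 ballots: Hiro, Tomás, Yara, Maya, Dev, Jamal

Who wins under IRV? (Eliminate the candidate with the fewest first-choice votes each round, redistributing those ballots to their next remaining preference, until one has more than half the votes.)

Round 1: Maya 7, Tomás 19, Jamal 17, Yara 0, Dev 10, Hiro 11. Yara eliminated.
Round 2: Maya 7, Tomás 19, Jamal 17, Dev 10, Hiro 11. Maya eliminated.
Round 3: Tomás 19, Jamal 24, Dev 10, Hiro 11. Dev eliminated.
Round 4: Tomás 19, Jamal 34, Hiro 11. Jamal has a majority (≥33).

Jamal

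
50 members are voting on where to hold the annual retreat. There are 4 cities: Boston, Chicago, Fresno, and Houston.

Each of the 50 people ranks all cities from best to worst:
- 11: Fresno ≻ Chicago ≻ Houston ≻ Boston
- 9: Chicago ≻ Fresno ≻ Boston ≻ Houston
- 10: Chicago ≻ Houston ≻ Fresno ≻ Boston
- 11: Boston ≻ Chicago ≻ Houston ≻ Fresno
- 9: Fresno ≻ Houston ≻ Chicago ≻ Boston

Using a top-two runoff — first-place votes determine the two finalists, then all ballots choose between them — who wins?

Round 1 first-place votes: Boston 11, Chicago 19, Fresno 20, Houston 0. Fresno and Chicago advance.
Runoff: Fresno is ranked above Chicago on 20 ballots, Chicago above Fresno on 30.

Chicago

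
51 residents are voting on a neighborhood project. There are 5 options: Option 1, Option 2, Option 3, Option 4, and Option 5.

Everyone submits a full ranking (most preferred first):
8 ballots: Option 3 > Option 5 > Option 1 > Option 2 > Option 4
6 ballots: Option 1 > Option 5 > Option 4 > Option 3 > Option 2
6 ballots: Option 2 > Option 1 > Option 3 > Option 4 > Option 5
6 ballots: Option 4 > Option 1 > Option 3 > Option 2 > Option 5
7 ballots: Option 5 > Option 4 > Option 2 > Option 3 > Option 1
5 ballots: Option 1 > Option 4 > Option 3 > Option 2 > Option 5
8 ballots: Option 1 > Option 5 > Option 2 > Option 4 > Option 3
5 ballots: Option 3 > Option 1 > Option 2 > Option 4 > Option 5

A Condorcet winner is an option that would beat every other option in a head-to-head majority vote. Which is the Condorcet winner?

Option 1 vs Option 2: 38–13
Option 1 vs Option 3: 31–20
Option 1 vs Option 4: 38–13
Option 1 vs Option 5: 36–15
Option 1 beats every other option.

Option 1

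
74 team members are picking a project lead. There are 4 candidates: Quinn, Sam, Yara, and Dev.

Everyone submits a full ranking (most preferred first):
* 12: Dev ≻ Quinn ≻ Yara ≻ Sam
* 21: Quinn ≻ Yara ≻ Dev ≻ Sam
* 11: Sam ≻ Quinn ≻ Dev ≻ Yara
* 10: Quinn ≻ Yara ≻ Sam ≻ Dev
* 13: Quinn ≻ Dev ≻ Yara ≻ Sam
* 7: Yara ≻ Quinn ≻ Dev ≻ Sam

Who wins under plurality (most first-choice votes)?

Quinn

First-place votes: Quinn 44, Sam 11, Yara 7, Dev 12.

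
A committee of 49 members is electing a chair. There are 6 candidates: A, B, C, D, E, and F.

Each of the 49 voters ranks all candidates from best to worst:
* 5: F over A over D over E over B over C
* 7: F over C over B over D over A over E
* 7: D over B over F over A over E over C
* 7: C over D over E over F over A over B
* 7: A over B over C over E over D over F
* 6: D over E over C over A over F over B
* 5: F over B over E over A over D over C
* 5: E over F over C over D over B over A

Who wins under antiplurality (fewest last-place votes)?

D

Last-place votes: A 5, B 13, C 17, D 0, E 7, F 7.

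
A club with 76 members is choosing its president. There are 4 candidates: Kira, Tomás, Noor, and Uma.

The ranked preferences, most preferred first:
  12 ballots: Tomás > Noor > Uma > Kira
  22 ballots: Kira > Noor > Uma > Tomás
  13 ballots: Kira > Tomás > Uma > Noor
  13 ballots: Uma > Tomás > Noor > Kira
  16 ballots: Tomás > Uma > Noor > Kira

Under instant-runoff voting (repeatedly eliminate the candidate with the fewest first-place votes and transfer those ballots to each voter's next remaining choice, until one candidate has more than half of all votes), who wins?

Round 1: Kira 35, Tomás 28, Noor 0, Uma 13. Noor eliminated.
Round 2: Kira 35, Tomás 28, Uma 13. Uma eliminated.
Round 3: Kira 35, Tomás 41. Tomás has a majority (≥39).

Tomás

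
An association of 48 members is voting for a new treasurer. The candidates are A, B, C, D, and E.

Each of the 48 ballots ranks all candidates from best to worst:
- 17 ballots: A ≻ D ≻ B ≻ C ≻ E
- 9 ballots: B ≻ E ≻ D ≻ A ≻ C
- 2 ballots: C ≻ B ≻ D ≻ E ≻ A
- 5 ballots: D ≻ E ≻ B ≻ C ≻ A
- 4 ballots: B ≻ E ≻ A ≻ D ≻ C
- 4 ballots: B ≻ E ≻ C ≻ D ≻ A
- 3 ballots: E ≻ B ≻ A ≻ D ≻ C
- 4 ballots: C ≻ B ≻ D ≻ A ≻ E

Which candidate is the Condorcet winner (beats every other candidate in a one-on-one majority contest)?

B vs A: 31–17
B vs C: 42–6
B vs D: 26–22
B vs E: 40–8
B beats every other candidate.

B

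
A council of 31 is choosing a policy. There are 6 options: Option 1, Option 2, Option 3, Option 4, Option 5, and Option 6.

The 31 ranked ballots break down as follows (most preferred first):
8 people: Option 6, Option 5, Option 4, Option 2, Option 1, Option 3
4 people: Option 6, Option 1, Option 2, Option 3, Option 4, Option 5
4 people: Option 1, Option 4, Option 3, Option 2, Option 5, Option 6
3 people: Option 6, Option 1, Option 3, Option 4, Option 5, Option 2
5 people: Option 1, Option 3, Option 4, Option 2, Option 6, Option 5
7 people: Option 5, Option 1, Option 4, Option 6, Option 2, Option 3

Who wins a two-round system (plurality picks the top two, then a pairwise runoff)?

Option 1

Round 1 first-place votes: Option 1 9, Option 2 0, Option 3 0, Option 4 0, Option 5 7, Option 6 15. Option 6 and Option 1 advance.
Runoff: Option 6 is ranked above Option 1 on 15 ballots, Option 1 above Option 6 on 16.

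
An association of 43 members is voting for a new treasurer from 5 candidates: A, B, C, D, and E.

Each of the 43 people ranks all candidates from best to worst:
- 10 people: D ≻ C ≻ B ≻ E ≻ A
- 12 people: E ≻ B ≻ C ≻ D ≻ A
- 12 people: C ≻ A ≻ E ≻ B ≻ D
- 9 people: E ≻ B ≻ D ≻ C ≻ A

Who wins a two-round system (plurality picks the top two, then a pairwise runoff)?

C

Round 1 first-place votes: A 0, B 0, C 12, D 10, E 21. E and C advance.
Runoff: E is ranked above C on 21 ballots, C above E on 22.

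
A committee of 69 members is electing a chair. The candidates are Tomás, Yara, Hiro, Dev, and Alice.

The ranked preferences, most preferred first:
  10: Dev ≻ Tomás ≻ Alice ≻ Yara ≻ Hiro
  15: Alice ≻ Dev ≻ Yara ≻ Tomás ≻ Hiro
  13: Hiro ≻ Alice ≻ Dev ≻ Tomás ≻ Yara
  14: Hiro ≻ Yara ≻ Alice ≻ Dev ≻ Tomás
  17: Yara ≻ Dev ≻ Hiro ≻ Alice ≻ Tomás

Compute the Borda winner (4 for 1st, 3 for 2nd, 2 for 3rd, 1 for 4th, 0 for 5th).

Tomás: 10×3 + 15×1 + 13×1 + 14×0 + 17×0 = 58
Yara: 10×1 + 15×2 + 13×0 + 14×3 + 17×4 = 150
Hiro: 10×0 + 15×0 + 13×4 + 14×4 + 17×2 = 142
Dev: 10×4 + 15×3 + 13×2 + 14×1 + 17×3 = 176
Alice: 10×2 + 15×4 + 13×3 + 14×2 + 17×1 = 164

Dev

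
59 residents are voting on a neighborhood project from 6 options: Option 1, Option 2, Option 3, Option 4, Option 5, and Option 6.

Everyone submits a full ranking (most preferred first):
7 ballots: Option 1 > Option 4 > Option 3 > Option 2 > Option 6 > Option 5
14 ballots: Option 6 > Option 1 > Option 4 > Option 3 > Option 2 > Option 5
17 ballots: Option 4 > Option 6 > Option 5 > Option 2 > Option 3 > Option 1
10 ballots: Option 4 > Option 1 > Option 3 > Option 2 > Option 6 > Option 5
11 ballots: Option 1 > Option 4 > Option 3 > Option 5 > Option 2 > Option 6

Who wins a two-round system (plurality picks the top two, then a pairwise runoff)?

Option 1

Round 1 first-place votes: Option 1 18, Option 2 0, Option 3 0, Option 4 27, Option 5 0, Option 6 14. Option 4 and Option 1 advance.
Runoff: Option 4 is ranked above Option 1 on 27 ballots, Option 1 above Option 4 on 32.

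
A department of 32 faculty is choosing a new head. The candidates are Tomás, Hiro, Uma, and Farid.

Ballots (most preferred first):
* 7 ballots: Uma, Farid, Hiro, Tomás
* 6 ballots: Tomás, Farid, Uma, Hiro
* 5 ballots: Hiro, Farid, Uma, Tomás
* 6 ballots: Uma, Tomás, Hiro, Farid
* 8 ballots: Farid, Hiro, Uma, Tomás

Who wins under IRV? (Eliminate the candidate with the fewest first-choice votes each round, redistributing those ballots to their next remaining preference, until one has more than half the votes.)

Farid

Round 1: Tomás 6, Hiro 5, Uma 13, Farid 8. Hiro eliminated.
Round 2: Tomás 6, Uma 13, Farid 13. Tomás eliminated.
Round 3: Uma 13, Farid 19. Farid has a majority (≥17).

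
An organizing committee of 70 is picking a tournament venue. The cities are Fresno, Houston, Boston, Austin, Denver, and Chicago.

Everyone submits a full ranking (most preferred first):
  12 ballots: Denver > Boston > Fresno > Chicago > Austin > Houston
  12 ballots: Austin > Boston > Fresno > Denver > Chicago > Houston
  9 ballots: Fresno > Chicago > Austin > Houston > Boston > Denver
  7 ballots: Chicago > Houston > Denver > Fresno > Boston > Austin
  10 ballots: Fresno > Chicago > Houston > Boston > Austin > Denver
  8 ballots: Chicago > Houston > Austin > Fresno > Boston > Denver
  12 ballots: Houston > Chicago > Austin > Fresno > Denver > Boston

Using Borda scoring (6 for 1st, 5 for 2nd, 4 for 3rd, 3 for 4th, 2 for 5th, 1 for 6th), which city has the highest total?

Chicago

Fresno: 12×4 + 12×4 + 9×6 + 7×3 + 10×6 + 8×3 + 12×3 = 291
Houston: 12×1 + 12×1 + 9×3 + 7×5 + 10×4 + 8×5 + 12×6 = 238
Boston: 12×5 + 12×5 + 9×2 + 7×2 + 10×3 + 8×2 + 12×1 = 210
Austin: 12×2 + 12×6 + 9×4 + 7×1 + 10×2 + 8×4 + 12×4 = 239
Denver: 12×6 + 12×3 + 9×1 + 7×4 + 10×1 + 8×1 + 12×2 = 187
Chicago: 12×3 + 12×2 + 9×5 + 7×6 + 10×5 + 8×6 + 12×5 = 305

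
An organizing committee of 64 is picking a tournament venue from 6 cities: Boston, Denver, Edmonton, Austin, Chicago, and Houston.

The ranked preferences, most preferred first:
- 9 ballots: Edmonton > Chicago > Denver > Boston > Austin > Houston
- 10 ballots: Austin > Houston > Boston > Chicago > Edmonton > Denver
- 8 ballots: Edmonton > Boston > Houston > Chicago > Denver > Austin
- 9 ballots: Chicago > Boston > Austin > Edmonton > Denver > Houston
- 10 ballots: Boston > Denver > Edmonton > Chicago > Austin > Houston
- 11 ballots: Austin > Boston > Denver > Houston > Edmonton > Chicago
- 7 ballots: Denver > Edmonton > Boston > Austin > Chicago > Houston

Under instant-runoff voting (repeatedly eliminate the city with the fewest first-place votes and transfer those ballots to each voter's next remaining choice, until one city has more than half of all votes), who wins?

Round 1: Boston 10, Denver 7, Edmonton 17, Austin 21, Chicago 9, Houston 0. Houston eliminated.
Round 2: Boston 10, Denver 7, Edmonton 17, Austin 21, Chicago 9. Denver eliminated.
Round 3: Boston 10, Edmonton 24, Austin 21, Chicago 9. Chicago eliminated.
Round 4: Boston 19, Edmonton 24, Austin 21. Boston eliminated.
Round 5: Edmonton 34, Austin 30. Edmonton has a majority (≥33).

Edmonton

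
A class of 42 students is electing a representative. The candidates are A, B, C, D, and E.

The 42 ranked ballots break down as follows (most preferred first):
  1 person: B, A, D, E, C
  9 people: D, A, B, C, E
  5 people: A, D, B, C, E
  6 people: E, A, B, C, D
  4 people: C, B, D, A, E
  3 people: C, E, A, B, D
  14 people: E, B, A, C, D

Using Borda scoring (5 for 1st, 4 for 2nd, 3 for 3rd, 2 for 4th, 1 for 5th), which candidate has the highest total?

A

A: 1×4 + 9×4 + 5×5 + 6×4 + 4×2 + 3×3 + 14×3 = 148
B: 1×5 + 9×3 + 5×3 + 6×3 + 4×4 + 3×2 + 14×4 = 143
C: 1×1 + 9×2 + 5×2 + 6×2 + 4×5 + 3×5 + 14×2 = 104
D: 1×3 + 9×5 + 5×4 + 6×1 + 4×3 + 3×1 + 14×1 = 103
E: 1×2 + 9×1 + 5×1 + 6×5 + 4×1 + 3×4 + 14×5 = 132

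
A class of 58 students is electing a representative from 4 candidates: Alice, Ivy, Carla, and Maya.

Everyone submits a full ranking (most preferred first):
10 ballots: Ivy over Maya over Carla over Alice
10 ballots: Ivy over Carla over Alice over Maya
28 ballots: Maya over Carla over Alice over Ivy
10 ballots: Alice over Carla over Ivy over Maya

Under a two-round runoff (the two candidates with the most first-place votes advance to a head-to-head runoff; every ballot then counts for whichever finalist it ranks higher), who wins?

Ivy

Round 1 first-place votes: Alice 10, Ivy 20, Carla 0, Maya 28. Maya and Ivy advance.
Runoff: Maya is ranked above Ivy on 28 ballots, Ivy above Maya on 30.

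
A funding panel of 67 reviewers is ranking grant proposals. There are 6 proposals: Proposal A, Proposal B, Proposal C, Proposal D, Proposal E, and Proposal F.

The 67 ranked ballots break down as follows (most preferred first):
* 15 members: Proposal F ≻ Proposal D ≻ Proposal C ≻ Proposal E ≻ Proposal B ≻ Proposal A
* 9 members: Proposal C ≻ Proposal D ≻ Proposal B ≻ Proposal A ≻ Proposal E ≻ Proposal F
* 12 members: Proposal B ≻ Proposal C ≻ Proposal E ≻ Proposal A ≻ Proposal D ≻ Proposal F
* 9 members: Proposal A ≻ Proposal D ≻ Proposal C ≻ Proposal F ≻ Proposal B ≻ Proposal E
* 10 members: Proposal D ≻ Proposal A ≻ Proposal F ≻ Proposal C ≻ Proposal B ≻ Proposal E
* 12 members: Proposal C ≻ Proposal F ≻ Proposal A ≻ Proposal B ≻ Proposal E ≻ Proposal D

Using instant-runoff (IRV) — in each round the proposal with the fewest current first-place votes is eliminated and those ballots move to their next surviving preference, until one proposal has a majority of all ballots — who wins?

Proposal D

Round 1: Proposal A 9, Proposal B 12, Proposal C 21, Proposal D 10, Proposal E 0, Proposal F 15. Proposal E eliminated.
Round 2: Proposal A 9, Proposal B 12, Proposal C 21, Proposal D 10, Proposal F 15. Proposal A eliminated.
Round 3: Proposal B 12, Proposal C 21, Proposal D 19, Proposal F 15. Proposal B eliminated.
Round 4: Proposal C 33, Proposal D 19, Proposal F 15. Proposal F eliminated.
Round 5: Proposal C 33, Proposal D 34. Proposal D has a majority (≥34).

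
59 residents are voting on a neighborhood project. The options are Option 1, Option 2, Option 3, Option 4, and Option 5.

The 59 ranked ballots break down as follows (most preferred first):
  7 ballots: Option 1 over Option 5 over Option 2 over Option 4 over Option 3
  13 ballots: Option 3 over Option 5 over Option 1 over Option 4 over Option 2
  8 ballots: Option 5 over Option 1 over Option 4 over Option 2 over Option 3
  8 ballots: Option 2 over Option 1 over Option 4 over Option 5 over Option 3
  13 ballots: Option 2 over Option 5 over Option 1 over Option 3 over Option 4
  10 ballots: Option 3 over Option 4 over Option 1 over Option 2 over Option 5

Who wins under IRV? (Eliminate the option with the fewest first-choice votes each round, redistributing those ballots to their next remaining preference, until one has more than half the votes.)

Option 2

Round 1: Option 1 7, Option 2 21, Option 3 23, Option 4 0, Option 5 8. Option 4 eliminated.
Round 2: Option 1 7, Option 2 21, Option 3 23, Option 5 8. Option 1 eliminated.
Round 3: Option 2 21, Option 3 23, Option 5 15. Option 5 eliminated.
Round 4: Option 2 36, Option 3 23. Option 2 has a majority (≥30).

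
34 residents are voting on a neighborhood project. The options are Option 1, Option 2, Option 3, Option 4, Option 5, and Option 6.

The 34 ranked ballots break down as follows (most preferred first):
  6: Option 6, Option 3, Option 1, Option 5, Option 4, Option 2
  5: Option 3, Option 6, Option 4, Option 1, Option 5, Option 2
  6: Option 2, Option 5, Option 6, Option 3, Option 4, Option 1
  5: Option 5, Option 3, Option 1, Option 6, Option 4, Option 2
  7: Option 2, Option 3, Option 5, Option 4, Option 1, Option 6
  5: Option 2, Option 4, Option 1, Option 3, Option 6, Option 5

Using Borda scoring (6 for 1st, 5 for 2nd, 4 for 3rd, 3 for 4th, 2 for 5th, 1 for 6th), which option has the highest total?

Option 1: 6×4 + 5×3 + 6×1 + 5×4 + 7×2 + 5×4 = 99
Option 2: 6×1 + 5×1 + 6×6 + 5×1 + 7×6 + 5×6 = 124
Option 3: 6×5 + 5×6 + 6×3 + 5×5 + 7×5 + 5×3 = 153
Option 4: 6×2 + 5×4 + 6×2 + 5×2 + 7×3 + 5×5 = 100
Option 5: 6×3 + 5×2 + 6×5 + 5×6 + 7×4 + 5×1 = 121
Option 6: 6×6 + 5×5 + 6×4 + 5×3 + 7×1 + 5×2 = 117

Option 3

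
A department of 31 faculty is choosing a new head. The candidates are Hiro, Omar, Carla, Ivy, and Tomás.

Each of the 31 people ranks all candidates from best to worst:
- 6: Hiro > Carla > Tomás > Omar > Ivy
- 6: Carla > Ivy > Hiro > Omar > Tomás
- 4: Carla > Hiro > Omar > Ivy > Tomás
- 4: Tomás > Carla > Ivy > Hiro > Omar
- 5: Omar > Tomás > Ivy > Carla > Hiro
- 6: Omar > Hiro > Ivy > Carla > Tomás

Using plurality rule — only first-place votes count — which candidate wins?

First-place votes: Hiro 6, Omar 11, Carla 10, Ivy 0, Tomás 4.

Omar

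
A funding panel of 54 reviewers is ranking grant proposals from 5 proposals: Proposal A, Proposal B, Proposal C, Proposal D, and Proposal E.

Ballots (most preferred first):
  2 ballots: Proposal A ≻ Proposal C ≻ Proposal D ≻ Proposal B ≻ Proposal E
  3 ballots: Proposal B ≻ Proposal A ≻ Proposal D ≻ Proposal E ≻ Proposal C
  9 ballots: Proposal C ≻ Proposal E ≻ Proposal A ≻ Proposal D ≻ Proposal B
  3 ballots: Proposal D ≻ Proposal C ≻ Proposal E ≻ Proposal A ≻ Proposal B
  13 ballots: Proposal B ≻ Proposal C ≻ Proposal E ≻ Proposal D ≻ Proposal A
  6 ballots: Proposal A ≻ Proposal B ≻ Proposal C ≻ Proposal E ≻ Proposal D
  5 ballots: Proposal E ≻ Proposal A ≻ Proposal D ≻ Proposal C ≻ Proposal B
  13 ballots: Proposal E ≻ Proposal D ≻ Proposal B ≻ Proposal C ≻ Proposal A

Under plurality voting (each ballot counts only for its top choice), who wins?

First-place votes: Proposal A 8, Proposal B 16, Proposal C 9, Proposal D 3, Proposal E 18.

Proposal E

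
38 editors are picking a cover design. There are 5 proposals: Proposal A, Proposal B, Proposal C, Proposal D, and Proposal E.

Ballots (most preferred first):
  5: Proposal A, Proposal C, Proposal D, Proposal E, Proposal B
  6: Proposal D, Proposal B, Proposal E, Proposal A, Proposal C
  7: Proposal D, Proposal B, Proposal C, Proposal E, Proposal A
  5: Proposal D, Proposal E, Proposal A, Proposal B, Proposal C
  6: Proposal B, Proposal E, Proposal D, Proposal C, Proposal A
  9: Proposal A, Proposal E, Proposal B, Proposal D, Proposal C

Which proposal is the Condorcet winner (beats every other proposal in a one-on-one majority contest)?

Proposal D

Proposal D vs Proposal A: 24–14
Proposal D vs Proposal B: 23–15
Proposal D vs Proposal C: 33–5
Proposal D vs Proposal E: 23–15
Proposal D beats every other proposal.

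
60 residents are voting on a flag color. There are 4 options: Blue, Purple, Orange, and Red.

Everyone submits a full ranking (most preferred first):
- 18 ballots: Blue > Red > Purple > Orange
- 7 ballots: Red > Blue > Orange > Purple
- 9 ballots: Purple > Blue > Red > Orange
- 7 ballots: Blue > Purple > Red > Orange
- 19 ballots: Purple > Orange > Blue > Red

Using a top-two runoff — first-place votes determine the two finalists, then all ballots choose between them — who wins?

Round 1 first-place votes: Blue 25, Purple 28, Orange 0, Red 7. Purple and Blue advance.
Runoff: Purple is ranked above Blue on 28 ballots, Blue above Purple on 32.

Blue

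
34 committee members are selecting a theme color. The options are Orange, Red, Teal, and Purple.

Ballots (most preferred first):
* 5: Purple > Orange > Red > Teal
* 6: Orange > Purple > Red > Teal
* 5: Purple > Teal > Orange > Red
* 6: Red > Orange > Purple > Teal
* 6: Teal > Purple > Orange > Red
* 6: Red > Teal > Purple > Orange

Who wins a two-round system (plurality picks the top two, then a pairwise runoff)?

Purple

Round 1 first-place votes: Orange 6, Red 12, Teal 6, Purple 10. Red and Purple advance.
Runoff: Red is ranked above Purple on 12 ballots, Purple above Red on 22.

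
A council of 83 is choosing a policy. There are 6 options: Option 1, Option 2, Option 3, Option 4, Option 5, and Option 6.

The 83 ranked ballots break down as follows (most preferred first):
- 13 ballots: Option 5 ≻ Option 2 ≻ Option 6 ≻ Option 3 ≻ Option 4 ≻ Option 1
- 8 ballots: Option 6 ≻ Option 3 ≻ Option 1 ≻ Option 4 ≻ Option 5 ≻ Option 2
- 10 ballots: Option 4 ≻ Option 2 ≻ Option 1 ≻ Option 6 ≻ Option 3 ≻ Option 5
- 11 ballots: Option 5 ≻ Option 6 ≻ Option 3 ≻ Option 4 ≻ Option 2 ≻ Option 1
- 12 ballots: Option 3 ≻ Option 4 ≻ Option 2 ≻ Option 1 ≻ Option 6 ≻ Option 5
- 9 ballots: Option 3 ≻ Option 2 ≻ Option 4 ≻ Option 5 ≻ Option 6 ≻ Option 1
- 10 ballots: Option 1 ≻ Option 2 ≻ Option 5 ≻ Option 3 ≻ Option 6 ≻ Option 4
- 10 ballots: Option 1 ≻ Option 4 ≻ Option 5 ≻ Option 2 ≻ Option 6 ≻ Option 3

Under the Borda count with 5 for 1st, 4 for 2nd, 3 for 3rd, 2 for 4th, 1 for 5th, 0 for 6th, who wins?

Option 2

Option 1: 13×0 + 8×3 + 10×3 + 11×0 + 12×2 + 9×0 + 10×5 + 10×5 = 178
Option 2: 13×4 + 8×0 + 10×4 + 11×1 + 12×3 + 9×4 + 10×4 + 10×2 = 235
Option 3: 13×2 + 8×4 + 10×1 + 11×3 + 12×5 + 9×5 + 10×2 + 10×0 = 226
Option 4: 13×1 + 8×2 + 10×5 + 11×2 + 12×4 + 9×3 + 10×0 + 10×4 = 216
Option 5: 13×5 + 8×1 + 10×0 + 11×5 + 12×0 + 9×2 + 10×3 + 10×3 = 206
Option 6: 13×3 + 8×5 + 10×2 + 11×4 + 12×1 + 9×1 + 10×1 + 10×1 = 184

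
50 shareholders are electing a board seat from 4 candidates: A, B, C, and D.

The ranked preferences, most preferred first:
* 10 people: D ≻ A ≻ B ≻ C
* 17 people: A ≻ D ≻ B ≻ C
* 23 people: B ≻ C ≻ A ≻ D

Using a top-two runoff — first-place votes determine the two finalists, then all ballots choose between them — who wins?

A

Round 1 first-place votes: A 17, B 23, C 0, D 10. B and A advance.
Runoff: B is ranked above A on 23 ballots, A above B on 27.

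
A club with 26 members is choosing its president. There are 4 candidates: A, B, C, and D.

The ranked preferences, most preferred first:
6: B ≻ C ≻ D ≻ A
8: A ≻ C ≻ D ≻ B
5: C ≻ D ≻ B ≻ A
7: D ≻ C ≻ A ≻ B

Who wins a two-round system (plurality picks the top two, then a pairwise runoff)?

Round 1 first-place votes: A 8, B 6, C 5, D 7. A and D advance.
Runoff: A is ranked above D on 8 ballots, D above A on 18.

D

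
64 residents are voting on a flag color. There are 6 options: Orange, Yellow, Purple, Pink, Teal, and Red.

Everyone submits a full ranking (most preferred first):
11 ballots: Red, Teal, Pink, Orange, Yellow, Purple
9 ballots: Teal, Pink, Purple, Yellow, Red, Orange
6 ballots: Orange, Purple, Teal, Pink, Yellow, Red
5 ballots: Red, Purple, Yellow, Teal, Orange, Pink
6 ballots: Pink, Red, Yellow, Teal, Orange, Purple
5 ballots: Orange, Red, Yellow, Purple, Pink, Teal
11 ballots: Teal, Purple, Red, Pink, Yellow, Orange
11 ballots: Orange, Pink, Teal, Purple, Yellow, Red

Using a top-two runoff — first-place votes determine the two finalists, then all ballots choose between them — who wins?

Round 1 first-place votes: Orange 22, Yellow 0, Purple 0, Pink 6, Teal 20, Red 16. Orange and Teal advance.
Runoff: Orange is ranked above Teal on 22 ballots, Teal above Orange on 42.

Teal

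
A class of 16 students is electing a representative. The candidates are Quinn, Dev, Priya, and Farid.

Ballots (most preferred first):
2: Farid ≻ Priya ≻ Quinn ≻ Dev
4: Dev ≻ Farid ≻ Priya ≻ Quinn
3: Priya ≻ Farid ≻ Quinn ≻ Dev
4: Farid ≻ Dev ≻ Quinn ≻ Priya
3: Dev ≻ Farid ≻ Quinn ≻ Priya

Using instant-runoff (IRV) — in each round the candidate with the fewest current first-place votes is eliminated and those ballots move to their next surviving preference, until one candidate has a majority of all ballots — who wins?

Farid

Round 1: Quinn 0, Dev 7, Priya 3, Farid 6. Quinn eliminated.
Round 2: Dev 7, Priya 3, Farid 6. Priya eliminated.
Round 3: Dev 7, Farid 9. Farid has a majority (≥9).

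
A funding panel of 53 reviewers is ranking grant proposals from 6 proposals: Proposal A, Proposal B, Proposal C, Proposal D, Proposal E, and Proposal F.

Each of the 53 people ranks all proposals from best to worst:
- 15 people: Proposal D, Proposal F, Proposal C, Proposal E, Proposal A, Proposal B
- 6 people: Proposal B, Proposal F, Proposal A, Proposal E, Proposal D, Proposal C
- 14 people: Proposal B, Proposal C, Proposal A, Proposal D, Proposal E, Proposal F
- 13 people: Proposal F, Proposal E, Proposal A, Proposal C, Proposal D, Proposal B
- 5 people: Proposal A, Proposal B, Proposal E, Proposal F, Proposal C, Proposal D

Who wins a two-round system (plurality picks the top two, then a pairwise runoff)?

Proposal D

Round 1 first-place votes: Proposal A 5, Proposal B 20, Proposal C 0, Proposal D 15, Proposal E 0, Proposal F 13. Proposal B and Proposal D advance.
Runoff: Proposal B is ranked above Proposal D on 25 ballots, Proposal D above Proposal B on 28.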